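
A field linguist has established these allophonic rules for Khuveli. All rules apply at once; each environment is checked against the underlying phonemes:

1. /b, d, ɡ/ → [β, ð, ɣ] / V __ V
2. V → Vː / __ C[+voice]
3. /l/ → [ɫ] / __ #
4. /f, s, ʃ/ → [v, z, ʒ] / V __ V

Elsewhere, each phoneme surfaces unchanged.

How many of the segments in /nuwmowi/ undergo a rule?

2

Segments that undergo a rule: /u/ → [uː] (rule 2); /o/ → [oː] (rule 2).
All other segments surface unchanged.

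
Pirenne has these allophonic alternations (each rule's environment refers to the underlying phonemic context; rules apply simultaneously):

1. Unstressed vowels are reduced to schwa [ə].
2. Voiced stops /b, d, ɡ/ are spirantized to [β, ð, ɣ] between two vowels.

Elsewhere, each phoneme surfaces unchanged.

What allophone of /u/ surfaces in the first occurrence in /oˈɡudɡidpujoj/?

/u/ (between /ɡ/ and /d/): rule 1 targets it, but not in an unstressed syllable → unchanged [u].

[u]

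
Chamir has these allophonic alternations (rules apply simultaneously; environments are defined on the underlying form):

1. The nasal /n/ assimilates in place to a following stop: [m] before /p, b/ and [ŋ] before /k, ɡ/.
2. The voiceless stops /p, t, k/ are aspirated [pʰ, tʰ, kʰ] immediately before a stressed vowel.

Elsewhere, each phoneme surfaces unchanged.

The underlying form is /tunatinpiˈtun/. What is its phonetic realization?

[tunatimpiˈtʰun]

/t/ (word-initial) fails the environment for rule 2, so it stays [t].
/u/ (between /t/ and /n/) is unaffected → [u].
/n/ (between /u/ and /a/) fails the environment for rule 1, so it stays [n].
/a/ stays [a].
/t/ — between /a/ and /i/; rule 2 does not apply here → [t].
/i/ (between /t/ and /n/): no rule targets it → [i].
/n/ — between /i/ and /p/, before a labial or velar stop — surfaces as [m] (rule 1).
/p/ (between /n/ and /i/): rule 2 targets it, but not immediately before a stressed vowel → unchanged [p].
/i/ (between /p/ and /t/) is unaffected → [i].
/t/ meets the environment for rule 2 (immediately before a stressed vowel) → [tʰ].
/u/ (between /t/ and /n/) is unaffected → [u].
/n/ (word-final) fails the environment for rule 1, so it stays [n].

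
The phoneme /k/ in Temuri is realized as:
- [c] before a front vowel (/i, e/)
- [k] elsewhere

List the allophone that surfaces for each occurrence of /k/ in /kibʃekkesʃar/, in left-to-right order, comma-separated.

Occurrence 1 (position 1): before a front vowel → [c].
Occurrence 2 (position 6): no conditioning environment matches → elsewhere allophone [k].
Occurrence 3 (position 7): before a front vowel → [c].

[c], [k], [c]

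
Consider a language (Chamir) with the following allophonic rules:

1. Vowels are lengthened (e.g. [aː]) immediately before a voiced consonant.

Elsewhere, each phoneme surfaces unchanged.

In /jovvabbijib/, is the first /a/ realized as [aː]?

/a/ (between /v/ and /b/) occurs before a voiced consonant → [aː] by rule 1.
The actual realization is [aː], which matches [aː].

Yes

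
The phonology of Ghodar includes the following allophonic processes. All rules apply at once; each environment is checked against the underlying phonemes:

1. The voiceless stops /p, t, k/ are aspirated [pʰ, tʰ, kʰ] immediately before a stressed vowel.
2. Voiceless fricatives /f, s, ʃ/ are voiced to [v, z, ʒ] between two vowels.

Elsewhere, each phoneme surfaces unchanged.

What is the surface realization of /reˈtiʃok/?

/r/ (word-initial) is unaffected → [r].
/e/ stays [e].
Rule 1 applies to /t/ (between /e/ and /i/: immediately before a stressed vowel) → [tʰ].
/i/ — not in any rule's target class → [i].
/ʃ/ meets the environment for rule 2 (between two vowels) → [ʒ].
/o/ — not in any rule's target class → [o].
/k/ — word-final; rule 1 does not apply here → [k].

[reˈtʰiʒok]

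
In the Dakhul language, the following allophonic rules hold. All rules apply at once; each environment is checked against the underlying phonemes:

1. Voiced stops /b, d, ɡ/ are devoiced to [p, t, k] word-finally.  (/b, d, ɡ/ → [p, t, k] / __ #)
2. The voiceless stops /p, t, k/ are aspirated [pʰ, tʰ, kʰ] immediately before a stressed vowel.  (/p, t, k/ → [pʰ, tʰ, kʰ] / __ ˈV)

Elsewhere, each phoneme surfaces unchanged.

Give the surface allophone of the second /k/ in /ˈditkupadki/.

[k]

/k/ (between /d/ and /i/): rule 2 targets it, but not immediately before a stressed vowel → unchanged [k].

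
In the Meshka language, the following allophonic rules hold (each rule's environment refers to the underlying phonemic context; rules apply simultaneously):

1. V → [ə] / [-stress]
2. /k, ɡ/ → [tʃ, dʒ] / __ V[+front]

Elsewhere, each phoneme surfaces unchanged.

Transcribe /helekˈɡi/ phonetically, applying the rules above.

[hələkˈdʒi]

/e/ — between /h/ and /l/, in an unstressed syllable — surfaces as [ə] (rule 1).
/e/ (between /l/ and /k/): in an unstressed syllable, so rule 1 applies → [ə].
/k/ (between /e/ and /ɡ/): rule 2 targets it, but not before a front vowel → unchanged [k].
/ɡ/ (between /k/ and /i/) occurs before a front vowel → [dʒ] by rule 2.
/i/ — word-final; rule 1 does not apply here → [i].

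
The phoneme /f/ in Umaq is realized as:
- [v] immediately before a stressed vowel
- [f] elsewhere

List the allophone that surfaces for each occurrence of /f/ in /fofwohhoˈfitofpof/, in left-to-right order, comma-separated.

[f], [f], [v], [f], [f]

Occurrence 1 (position 1): no conditioning environment matches → elsewhere allophone [f].
Occurrence 2 (position 3): no conditioning environment matches → elsewhere allophone [f].
Occurrence 3 (position 9): immediately before a stressed vowel → [v].
Occurrence 4 (position 13): no conditioning environment matches → elsewhere allophone [f].
Occurrence 5 (position 16): no conditioning environment matches → elsewhere allophone [f].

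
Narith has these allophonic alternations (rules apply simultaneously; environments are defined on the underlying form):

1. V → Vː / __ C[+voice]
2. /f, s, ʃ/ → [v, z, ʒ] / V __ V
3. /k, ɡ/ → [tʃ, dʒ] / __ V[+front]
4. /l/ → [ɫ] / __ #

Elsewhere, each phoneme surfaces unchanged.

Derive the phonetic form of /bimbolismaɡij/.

[biːmboːlismaːdʒiːj]

/b/ — not in any rule's target class → [b].
/i/ (between /b/ and /m/) occurs before a voiced consonant → [iː] by rule 1.
/m/ (between /i/ and /b/): no rule targets it → [m].
/b/ (between /m/ and /o/) is unaffected → [b].
/o/ meets the environment for rule 1 (before a voiced consonant) → [oː].
/l/ (between /o/ and /i/) is in the target of rule 4 but the environment (word-finally) is not met → [l].
/i/ (between /l/ and /s/) is in the target of rule 1 but the environment (before a voiced consonant) is not met → [i].
/s/ (between /i/ and /m/) fails the environment for rule 2, so it stays [s].
/m/ — not in any rule's target class → [m].
/a/ (between /m/ and /ɡ/) occurs before a voiced consonant → [aː] by rule 1.
/ɡ/ — between /a/ and /i/, before a front vowel — surfaces as [dʒ] (rule 3).
/i/ meets the environment for rule 1 (before a voiced consonant) → [iː].
/j/ — not in any rule's target class → [j].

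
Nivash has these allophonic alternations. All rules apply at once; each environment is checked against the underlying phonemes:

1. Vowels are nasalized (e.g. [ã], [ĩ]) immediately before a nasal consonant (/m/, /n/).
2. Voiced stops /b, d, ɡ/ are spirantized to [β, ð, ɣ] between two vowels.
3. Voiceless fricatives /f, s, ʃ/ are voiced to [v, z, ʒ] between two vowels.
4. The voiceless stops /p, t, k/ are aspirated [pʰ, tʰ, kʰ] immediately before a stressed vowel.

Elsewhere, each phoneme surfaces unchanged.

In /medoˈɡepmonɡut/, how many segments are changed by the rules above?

Segments that undergo a rule: /d/ → [ð] (rule 2); /ɡ/ → [ɣ] (rule 2); /o/ → [õ] (rule 1).
All other segments surface unchanged.

3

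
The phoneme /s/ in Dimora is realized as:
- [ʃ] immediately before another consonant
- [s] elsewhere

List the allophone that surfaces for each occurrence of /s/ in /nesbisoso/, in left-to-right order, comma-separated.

Occurrence 1 (position 3): immediately before another consonant → [ʃ].
Occurrence 2 (position 6): no conditioning environment matches → elsewhere allophone [s].
Occurrence 3 (position 8): no conditioning environment matches → elsewhere allophone [s].

[ʃ], [s], [s]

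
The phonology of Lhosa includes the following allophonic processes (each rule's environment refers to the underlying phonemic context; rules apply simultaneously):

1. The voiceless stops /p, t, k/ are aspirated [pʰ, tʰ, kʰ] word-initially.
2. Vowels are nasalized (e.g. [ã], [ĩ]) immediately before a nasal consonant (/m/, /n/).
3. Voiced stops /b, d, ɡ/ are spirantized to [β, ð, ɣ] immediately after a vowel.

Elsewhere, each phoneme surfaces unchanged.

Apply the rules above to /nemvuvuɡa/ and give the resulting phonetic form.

[nẽmvuvuɣa]

/n/ (word-initial) is unaffected → [n].
Rule 2 applies to /e/ (between /n/ and /m/: before a nasal consonant) → [ẽ].
/m/ — not in any rule's target class → [m].
/v/ (between /m/ and /u/) is unaffected → [v].
/u/ (between /v/ and /v/) fails the environment for rule 2, so it stays [u].
/v/ — not in any rule's target class → [v].
/u/ (between /v/ and /ɡ/) fails the environment for rule 2, so it stays [u].
/ɡ/ meets the environment for rule 3 (immediately after a vowel) → [ɣ].
/a/ (word-final): rule 2 targets it, but not before a nasal consonant → unchanged [a].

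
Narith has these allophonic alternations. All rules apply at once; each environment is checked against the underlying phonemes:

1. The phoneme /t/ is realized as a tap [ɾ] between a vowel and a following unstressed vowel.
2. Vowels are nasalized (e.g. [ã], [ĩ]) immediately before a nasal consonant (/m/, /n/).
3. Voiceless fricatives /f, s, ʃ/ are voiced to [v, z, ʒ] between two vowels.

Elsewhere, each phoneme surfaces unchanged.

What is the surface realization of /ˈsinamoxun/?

/s/ (word-initial) fails the environment for rule 3, so it stays [s].
/i/ meets the environment for rule 2 (before a nasal consonant) → [ĩ].
/n/ — not in any rule's target class → [n].
/a/ meets the environment for rule 2 (before a nasal consonant) → [ã].
/m/ — not in any rule's target class → [m].
/o/ (between /m/ and /x/) is in the target of rule 2 but the environment (before a nasal consonant) is not met → [o].
/x/ (between /o/ and /u/) is unaffected → [x].
/u/ (between /x/ and /n/) occurs before a nasal consonant → [ũ] by rule 2.
/n/ — not in any rule's target class → [n].

[ˈsĩnãmoxũn]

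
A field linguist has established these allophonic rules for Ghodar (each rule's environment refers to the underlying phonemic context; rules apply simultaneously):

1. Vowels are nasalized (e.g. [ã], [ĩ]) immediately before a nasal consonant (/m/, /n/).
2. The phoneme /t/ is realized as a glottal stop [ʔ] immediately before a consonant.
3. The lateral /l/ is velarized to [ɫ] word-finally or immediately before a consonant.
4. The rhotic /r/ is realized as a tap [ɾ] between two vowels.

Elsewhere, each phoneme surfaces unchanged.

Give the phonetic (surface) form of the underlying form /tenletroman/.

[tẽnleʔrõmãn]

/t/ (word-initial): rule 2 targets it, but not immediately before a consonant → unchanged [t].
/e/ — between /t/ and /n/, before a nasal consonant — surfaces as [ẽ] (rule 1).
/n/ — not in any rule's target class → [n].
/l/ (between /n/ and /e/) fails the environment for rule 3, so it stays [l].
/e/ — between /l/ and /t/; rule 1 does not apply here → [e].
/t/ (between /e/ and /r/) occurs immediately before a consonant → [ʔ] by rule 2.
/r/ (between /t/ and /o/) fails the environment for rule 4, so it stays [r].
/o/ (between /r/ and /m/) occurs before a nasal consonant → [õ] by rule 1.
/m/ (between /o/ and /a/): no rule targets it → [m].
/a/ meets the environment for rule 1 (before a nasal consonant) → [ã].
/n/ stays [n].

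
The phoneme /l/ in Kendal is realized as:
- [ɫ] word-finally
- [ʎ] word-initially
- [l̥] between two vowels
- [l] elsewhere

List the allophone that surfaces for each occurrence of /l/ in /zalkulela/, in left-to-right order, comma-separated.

[l], [l̥], [l̥]

Occurrence 1 (position 3): no conditioning environment matches → elsewhere allophone [l].
Occurrence 2 (position 6): between two vowels → [l̥].
Occurrence 3 (position 8): between two vowels → [l̥].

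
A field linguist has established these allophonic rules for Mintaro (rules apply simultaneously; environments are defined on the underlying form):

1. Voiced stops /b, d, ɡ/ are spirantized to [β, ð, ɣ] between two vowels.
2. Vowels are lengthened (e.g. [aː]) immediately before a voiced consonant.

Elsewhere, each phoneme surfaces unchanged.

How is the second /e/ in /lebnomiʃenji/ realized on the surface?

/e/ meets the environment for rule 2 (before a voiced consonant) → [eː].

[eː]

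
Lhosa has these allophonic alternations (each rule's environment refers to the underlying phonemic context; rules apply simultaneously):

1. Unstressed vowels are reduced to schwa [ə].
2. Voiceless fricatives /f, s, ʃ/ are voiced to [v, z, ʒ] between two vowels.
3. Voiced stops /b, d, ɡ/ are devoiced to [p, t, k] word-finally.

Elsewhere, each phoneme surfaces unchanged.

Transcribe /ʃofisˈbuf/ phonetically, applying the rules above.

/ʃ/ (word-initial): rule 2 targets it, but not between two vowels → unchanged [ʃ].
/o/ meets the environment for rule 1 (in an unstressed syllable) → [ə].
/f/ (between /o/ and /i/) occurs between two vowels → [v] by rule 2.
/i/ — between /f/ and /s/, in an unstressed syllable — surfaces as [ə] (rule 1).
/s/ (between /i/ and /b/) fails the environment for rule 2, so it stays [s].
/b/ (between /s/ and /u/) fails the environment for rule 3, so it stays [b].
/u/ (between /b/ and /f/): rule 1 targets it, but not in an unstressed syllable → unchanged [u].
/f/ (word-final) fails the environment for rule 2, so it stays [f].

[ʃəvəsˈbuf]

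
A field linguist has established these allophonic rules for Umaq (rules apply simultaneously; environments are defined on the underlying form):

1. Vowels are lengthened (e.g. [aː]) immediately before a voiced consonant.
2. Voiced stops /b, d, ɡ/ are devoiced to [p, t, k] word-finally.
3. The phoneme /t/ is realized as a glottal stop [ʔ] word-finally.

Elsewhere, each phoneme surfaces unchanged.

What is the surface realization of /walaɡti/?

/a/ — between /w/ and /l/, before a voiced consonant — surfaces as [aː] (rule 1).
/a/ (between /l/ and /ɡ/): before a voiced consonant, so rule 1 applies → [aː].
/ɡ/ — between /a/ and /t/; rule 2 does not apply here → [ɡ].
/t/ — between /ɡ/ and /i/; rule 3 does not apply here → [t].
/i/ (word-final) fails the environment for rule 1, so it stays [i].

[waːlaːɡti]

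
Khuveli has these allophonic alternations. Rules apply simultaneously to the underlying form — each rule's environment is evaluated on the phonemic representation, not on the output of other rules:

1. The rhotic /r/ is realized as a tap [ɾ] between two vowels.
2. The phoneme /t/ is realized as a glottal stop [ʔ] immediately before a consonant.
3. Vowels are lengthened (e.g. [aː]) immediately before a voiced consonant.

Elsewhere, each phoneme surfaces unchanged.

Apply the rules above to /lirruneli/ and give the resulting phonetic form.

[liːrruːneːli]

/l/ (word-initial) is unaffected → [l].
/i/ (between /l/ and /r/) occurs before a voiced consonant → [iː] by rule 3.
/r/ — between /i/ and /r/; rule 1 does not apply here → [r].
/r/ (between /r/ and /u/): rule 1 targets it, but not between two vowels → unchanged [r].
/u/ (between /r/ and /n/) occurs before a voiced consonant → [uː] by rule 3.
/n/ (between /u/ and /e/): no rule targets it → [n].
/e/ (between /n/ and /l/): before a voiced consonant, so rule 3 applies → [eː].
/l/ (between /e/ and /i/) is unaffected → [l].
/i/ (word-final): rule 3 targets it, but not before a voiced consonant → unchanged [i].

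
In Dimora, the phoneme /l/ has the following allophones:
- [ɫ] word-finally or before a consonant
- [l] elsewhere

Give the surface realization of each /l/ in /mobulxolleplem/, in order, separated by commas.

[ɫ], [ɫ], [l], [l]

Occurrence 1 (position 5): word-finally or before a consonant → [ɫ].
Occurrence 2 (position 8): word-finally or before a consonant → [ɫ].
Occurrence 3 (position 9): no conditioning environment matches → elsewhere allophone [l].
Occurrence 4 (position 12): no conditioning environment matches → elsewhere allophone [l].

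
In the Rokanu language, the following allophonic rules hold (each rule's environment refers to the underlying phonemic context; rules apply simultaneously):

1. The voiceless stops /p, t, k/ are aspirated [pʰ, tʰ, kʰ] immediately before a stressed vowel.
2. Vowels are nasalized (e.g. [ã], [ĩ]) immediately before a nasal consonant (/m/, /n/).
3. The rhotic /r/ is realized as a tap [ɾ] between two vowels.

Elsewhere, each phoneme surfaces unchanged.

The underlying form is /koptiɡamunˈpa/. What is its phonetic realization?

/k/ (word-initial) is in the target of rule 1 but the environment (immediately before a stressed vowel) is not met → [k].
/o/ (between /k/ and /p/) is in the target of rule 2 but the environment (before a nasal consonant) is not met → [o].
/p/ (between /o/ and /t/) fails the environment for rule 1, so it stays [p].
/t/ (between /p/ and /i/): rule 1 targets it, but not immediately before a stressed vowel → unchanged [t].
/i/ — between /t/ and /ɡ/; rule 2 does not apply here → [i].
/ɡ/ (between /i/ and /a/) is unaffected → [ɡ].
/a/ — between /ɡ/ and /m/, before a nasal consonant — surfaces as [ã] (rule 2).
/m/ — not in any rule's target class → [m].
/u/ (between /m/ and /n/): before a nasal consonant, so rule 2 applies → [ũ].
/n/ (between /u/ and /p/): no rule targets it → [n].
/p/ meets the environment for rule 1 (immediately before a stressed vowel) → [pʰ].
/a/ (word-final): rule 2 targets it, but not before a nasal consonant → unchanged [a].

[koptiɡãmũnˈpʰa]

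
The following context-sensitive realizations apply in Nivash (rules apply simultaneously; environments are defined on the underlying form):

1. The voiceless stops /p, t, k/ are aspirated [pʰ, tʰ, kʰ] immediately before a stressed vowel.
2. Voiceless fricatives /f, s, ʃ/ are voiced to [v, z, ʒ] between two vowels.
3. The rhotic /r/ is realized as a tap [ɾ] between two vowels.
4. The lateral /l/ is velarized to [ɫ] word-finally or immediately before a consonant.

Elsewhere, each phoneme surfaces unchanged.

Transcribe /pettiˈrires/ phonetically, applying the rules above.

/p/ (word-initial) fails the environment for rule 1, so it stays [p].
/e/ stays [e].
/t/ (between /e/ and /t/): rule 1 targets it, but not immediately before a stressed vowel → unchanged [t].
/t/ (between /t/ and /i/) is in the target of rule 1 but the environment (immediately before a stressed vowel) is not met → [t].
/i/ stays [i].
/r/ (between /i/ and /i/): between two vowels, so rule 3 applies → [ɾ].
/i/ — not in any rule's target class → [i].
Rule 3 applies to /r/ (between /i/ and /e/: between two vowels) → [ɾ].
/e/ (between /r/ and /s/) is unaffected → [e].
/s/ (word-final) fails the environment for rule 2, so it stays [s].

[pettiˈɾiɾes]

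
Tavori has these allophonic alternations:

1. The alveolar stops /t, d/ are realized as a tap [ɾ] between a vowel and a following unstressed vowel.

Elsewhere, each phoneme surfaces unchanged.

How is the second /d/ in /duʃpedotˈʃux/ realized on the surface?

/d/ (between /e/ and /o/): between a vowel and a following unstressed vowel, so rule 1 applies → [ɾ].

[ɾ]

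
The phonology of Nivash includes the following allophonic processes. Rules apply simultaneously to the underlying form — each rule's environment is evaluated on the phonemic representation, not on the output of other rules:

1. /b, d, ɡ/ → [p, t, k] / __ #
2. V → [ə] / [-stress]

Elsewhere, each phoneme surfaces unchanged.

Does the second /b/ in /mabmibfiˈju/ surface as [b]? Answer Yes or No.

/b/ (between /i/ and /f/) is in the target of rule 1 but the environment (word-finally) is not met → [b].
The actual realization is [b], which matches [b].

Yes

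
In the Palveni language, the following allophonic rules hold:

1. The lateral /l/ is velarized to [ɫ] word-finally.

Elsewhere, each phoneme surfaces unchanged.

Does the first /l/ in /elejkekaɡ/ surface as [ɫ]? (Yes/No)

/l/ (between /e/ and /e/) is in the target of rule 1 but the environment (word-finally) is not met → [l].
The actual realization is [l], not [ɫ].

No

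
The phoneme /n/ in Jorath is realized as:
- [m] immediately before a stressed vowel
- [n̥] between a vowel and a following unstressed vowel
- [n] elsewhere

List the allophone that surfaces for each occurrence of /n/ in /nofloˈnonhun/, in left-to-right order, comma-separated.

[n], [m], [n], [n]

Occurrence 1 (position 1): no conditioning environment matches → elsewhere allophone [n].
Occurrence 2 (position 6): immediately before a stressed vowel → [m].
Occurrence 3 (position 8): no conditioning environment matches → elsewhere allophone [n].
Occurrence 4 (position 11): no conditioning environment matches → elsewhere allophone [n].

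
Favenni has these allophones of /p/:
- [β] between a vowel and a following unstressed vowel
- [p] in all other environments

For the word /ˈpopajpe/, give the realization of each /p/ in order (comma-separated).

[p], [β], [p]

Occurrence 1 (position 1): no conditioning environment matches → elsewhere allophone [p].
Occurrence 2 (position 3): between a vowel and a following unstressed vowel → [β].
Occurrence 3 (position 6): no conditioning environment matches → elsewhere allophone [p].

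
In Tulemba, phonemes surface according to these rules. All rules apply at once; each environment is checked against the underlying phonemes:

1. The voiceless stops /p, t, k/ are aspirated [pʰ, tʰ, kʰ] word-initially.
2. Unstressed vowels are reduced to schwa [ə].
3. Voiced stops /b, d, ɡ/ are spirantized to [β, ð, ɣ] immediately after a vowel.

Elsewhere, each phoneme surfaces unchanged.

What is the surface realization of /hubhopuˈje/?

/h/ stays [h].
/u/ meets the environment for rule 2 (in an unstressed syllable) → [ə].
/b/ meets the environment for rule 3 (immediately after a vowel) → [β].
/h/ — not in any rule's target class → [h].
/o/ (between /h/ and /p/) occurs in an unstressed syllable → [ə] by rule 2.
/p/ (between /o/ and /u/) is in the target of rule 1 but the environment (word-initially) is not met → [p].
/u/ (between /p/ and /j/) occurs in an unstressed syllable → [ə] by rule 2.
/j/ (between /u/ and /e/): no rule targets it → [j].
/e/ (word-final) is in the target of rule 2 but the environment (in an unstressed syllable) is not met → [e].

[həβhəpəˈje]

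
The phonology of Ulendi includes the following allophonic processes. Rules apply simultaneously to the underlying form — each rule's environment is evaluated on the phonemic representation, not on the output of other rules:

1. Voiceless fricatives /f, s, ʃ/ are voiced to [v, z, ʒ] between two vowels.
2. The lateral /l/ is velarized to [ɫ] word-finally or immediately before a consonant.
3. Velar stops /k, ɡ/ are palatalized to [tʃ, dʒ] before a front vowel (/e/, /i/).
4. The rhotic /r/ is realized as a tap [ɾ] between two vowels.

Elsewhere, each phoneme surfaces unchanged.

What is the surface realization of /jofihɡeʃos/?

/j/ (word-initial) is unaffected → [j].
/o/ (between /j/ and /f/): no rule targets it → [o].
/f/ (between /o/ and /i/): between two vowels, so rule 1 applies → [v].
/i/ — not in any rule's target class → [i].
/h/ (between /i/ and /ɡ/) is unaffected → [h].
/ɡ/ (between /h/ and /e/) occurs before a front vowel → [dʒ] by rule 3.
/e/ — not in any rule's target class → [e].
/ʃ/ (between /e/ and /o/): between two vowels, so rule 1 applies → [ʒ].
/o/ (between /ʃ/ and /s/): no rule targets it → [o].
/s/ (word-final) fails the environment for rule 1, so it stays [s].

[jovihdʒeʒos]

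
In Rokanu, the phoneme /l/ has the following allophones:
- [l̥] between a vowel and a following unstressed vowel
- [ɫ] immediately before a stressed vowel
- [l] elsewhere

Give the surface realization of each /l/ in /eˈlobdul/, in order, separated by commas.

[ɫ], [l]

Occurrence 1 (position 2): immediately before a stressed vowel → [ɫ].
Occurrence 2 (position 7): no conditioning environment matches → elsewhere allophone [l].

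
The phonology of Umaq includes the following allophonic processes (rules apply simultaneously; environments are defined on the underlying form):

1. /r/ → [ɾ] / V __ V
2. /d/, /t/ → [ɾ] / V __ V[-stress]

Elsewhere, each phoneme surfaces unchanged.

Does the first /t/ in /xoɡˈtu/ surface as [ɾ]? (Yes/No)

/t/ (between /ɡ/ and /u/) is in the target of rule 2 but the environment (between a vowel and a following unstressed vowel) is not met → [t].
The actual realization is [t], not [ɾ].

No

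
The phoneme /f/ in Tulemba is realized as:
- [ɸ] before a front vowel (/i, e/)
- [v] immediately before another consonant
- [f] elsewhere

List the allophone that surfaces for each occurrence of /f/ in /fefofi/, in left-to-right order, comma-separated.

Occurrence 1 (position 1): before a front vowel (/i, e/) → [ɸ].
Occurrence 2 (position 3): no conditioning environment matches → elsewhere allophone [f].
Occurrence 3 (position 5): before a front vowel (/i, e/) → [ɸ].

[ɸ], [f], [ɸ]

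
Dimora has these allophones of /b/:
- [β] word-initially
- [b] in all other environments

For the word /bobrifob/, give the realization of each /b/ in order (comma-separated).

Occurrence 1 (position 1): word-initially → [β].
Occurrence 2 (position 3): no conditioning environment matches → elsewhere allophone [b].
Occurrence 3 (position 8): no conditioning environment matches → elsewhere allophone [b].

[β], [b], [b]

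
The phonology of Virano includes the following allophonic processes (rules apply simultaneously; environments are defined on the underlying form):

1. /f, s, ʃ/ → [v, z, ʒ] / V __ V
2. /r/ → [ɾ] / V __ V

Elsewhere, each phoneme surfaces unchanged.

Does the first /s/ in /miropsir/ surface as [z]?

/s/ — between /p/ and /i/; rule 1 does not apply here → [s].
The actual realization is [s], not [z].

No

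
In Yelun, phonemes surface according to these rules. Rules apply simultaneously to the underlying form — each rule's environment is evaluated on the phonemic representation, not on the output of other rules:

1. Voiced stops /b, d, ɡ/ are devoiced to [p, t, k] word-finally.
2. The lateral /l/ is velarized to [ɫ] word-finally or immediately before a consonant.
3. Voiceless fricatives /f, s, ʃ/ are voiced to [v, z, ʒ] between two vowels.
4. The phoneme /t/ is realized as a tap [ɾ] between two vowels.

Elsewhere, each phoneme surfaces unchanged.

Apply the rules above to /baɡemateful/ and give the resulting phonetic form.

[baɡemaɾevuɫ]

/b/ (word-initial) fails the environment for rule 1, so it stays [b].
/a/ (between /b/ and /ɡ/) is unaffected → [a].
/ɡ/ — between /a/ and /e/; rule 1 does not apply here → [ɡ].
/e/ stays [e].
/m/ — not in any rule's target class → [m].
/a/ (between /m/ and /t/) is unaffected → [a].
/t/ meets the environment for rule 4 (between two vowels) → [ɾ].
/e/ (between /t/ and /f/): no rule targets it → [e].
/f/ (between /e/ and /u/) occurs between two vowels → [v] by rule 3.
/u/ stays [u].
/l/ (word-final) occurs word-finally or immediately before a consonant → [ɫ] by rule 2.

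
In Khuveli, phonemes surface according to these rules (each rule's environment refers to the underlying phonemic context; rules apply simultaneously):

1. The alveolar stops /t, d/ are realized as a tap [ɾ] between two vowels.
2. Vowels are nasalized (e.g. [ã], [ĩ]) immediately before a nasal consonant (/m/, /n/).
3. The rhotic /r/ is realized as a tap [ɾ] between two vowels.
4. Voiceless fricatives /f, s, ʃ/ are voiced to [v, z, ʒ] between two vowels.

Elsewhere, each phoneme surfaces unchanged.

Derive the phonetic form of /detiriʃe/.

[deɾiɾiʒe]

/d/ — word-initial; rule 1 does not apply here → [d].
/e/ (between /d/ and /t/) is in the target of rule 2 but the environment (before a nasal consonant) is not met → [e].
/t/ meets the environment for rule 1 (between two vowels) → [ɾ].
/i/ — between /t/ and /r/; rule 2 does not apply here → [i].
/r/ meets the environment for rule 3 (between two vowels) → [ɾ].
/i/ — between /r/ and /ʃ/; rule 2 does not apply here → [i].
/ʃ/ meets the environment for rule 4 (between two vowels) → [ʒ].
/e/ (word-final) fails the environment for rule 2, so it stays [e].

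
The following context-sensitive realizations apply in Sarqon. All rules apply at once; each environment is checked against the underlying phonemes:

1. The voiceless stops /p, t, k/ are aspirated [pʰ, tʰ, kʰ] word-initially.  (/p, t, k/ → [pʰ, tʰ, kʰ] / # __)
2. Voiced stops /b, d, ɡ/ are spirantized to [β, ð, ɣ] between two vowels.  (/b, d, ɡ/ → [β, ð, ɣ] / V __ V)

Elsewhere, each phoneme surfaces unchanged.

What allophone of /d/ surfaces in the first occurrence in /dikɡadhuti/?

[d]

/d/ (word-initial) fails the environment for rule 2, so it stays [d].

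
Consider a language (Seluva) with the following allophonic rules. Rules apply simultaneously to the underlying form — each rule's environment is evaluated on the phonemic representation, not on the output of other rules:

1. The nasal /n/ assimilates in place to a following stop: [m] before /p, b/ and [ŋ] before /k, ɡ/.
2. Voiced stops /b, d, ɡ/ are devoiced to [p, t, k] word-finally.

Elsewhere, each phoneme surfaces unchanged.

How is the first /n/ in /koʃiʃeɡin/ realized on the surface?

/n/ — word-final; rule 1 does not apply here → [n].

[n]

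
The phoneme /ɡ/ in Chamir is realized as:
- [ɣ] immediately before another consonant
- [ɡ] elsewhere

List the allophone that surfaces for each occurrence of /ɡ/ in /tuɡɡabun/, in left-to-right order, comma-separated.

[ɣ], [ɡ]

Occurrence 1 (position 3): immediately before another consonant → [ɣ].
Occurrence 2 (position 4): no conditioning environment matches → elsewhere allophone [ɡ].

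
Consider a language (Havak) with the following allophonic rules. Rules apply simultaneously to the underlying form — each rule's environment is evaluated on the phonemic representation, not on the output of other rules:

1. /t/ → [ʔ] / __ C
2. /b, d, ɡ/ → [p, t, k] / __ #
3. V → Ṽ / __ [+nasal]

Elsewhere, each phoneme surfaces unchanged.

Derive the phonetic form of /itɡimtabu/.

[iʔɡĩmtabu]

/i/ (word-initial) fails the environment for rule 3, so it stays [i].
/t/ (between /i/ and /ɡ/) occurs immediately before a consonant → [ʔ] by rule 1.
/ɡ/ (between /t/ and /i/): rule 2 targets it, but not word-finally → unchanged [ɡ].
/i/ — between /ɡ/ and /m/, before a nasal consonant — surfaces as [ĩ] (rule 3).
/m/ — not in any rule's target class → [m].
/t/ (between /m/ and /a/) is in the target of rule 1 but the environment (immediately before a consonant) is not met → [t].
/a/ (between /t/ and /b/) fails the environment for rule 3, so it stays [a].
/b/ (between /a/ and /u/) fails the environment for rule 2, so it stays [b].
/u/ (word-final): rule 3 targets it, but not before a nasal consonant → unchanged [u].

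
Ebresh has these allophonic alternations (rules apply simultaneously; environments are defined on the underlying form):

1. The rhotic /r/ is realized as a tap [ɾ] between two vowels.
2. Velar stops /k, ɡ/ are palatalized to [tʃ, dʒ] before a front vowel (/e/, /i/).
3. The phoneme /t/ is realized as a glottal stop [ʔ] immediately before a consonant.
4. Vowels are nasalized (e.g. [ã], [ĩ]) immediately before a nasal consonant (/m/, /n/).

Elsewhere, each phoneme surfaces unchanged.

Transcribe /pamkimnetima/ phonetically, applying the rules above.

[pãmtʃĩmnetĩma]

/p/ stays [p].
/a/ — between /p/ and /m/, before a nasal consonant — surfaces as [ã] (rule 4).
/m/ — not in any rule's target class → [m].
Rule 2 applies to /k/ (between /m/ and /i/: before a front vowel) → [tʃ].
/i/ — between /k/ and /m/, before a nasal consonant — surfaces as [ĩ] (rule 4).
/m/ stays [m].
/n/ — not in any rule's target class → [n].
/e/ (between /n/ and /t/) fails the environment for rule 4, so it stays [e].
/t/ (between /e/ and /i/): rule 3 targets it, but not immediately before a consonant → unchanged [t].
/i/ (between /t/ and /m/) occurs before a nasal consonant → [ĩ] by rule 4.
/m/ stays [m].
/a/ — word-final; rule 4 does not apply here → [a].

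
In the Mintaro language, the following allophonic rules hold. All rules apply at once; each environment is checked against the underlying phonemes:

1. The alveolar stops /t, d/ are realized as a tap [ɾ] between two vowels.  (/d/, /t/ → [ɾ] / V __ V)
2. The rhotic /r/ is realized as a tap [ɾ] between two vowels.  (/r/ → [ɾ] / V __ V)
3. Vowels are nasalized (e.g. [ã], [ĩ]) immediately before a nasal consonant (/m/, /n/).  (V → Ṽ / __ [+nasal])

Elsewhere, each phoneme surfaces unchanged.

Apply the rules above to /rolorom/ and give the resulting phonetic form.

[roloɾõm]

/r/ — word-initial; rule 2 does not apply here → [r].
/o/ (between /r/ and /l/) fails the environment for rule 3, so it stays [o].
/l/ — not in any rule's target class → [l].
/o/ (between /l/ and /r/) fails the environment for rule 3, so it stays [o].
/r/ meets the environment for rule 2 (between two vowels) → [ɾ].
/o/ — between /r/ and /m/, before a nasal consonant — surfaces as [õ] (rule 3).
/m/ stays [m].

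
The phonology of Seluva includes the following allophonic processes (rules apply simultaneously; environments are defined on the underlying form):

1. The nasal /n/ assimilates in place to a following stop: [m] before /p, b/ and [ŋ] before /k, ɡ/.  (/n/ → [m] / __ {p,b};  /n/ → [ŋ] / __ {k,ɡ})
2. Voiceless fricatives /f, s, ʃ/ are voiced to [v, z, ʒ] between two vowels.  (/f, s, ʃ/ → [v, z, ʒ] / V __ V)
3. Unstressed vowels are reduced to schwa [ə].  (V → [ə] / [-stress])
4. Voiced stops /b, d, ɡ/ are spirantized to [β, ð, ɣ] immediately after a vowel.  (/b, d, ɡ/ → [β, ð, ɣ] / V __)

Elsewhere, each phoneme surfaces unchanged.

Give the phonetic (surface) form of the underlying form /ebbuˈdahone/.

[əβbəˈðahənə]

/e/ — word-initial, in an unstressed syllable — surfaces as [ə] (rule 3).
Rule 4 applies to /b/ (between /e/ and /b/: immediately after a vowel) → [β].
/b/ (between /b/ and /u/) is in the target of rule 4 but the environment (immediately after a vowel) is not met → [b].
/u/ (between /b/ and /d/): in an unstressed syllable, so rule 3 applies → [ə].
/d/ (between /u/ and /a/): immediately after a vowel, so rule 4 applies → [ð].
/a/ (between /d/ and /h/) fails the environment for rule 3, so it stays [a].
/h/ stays [h].
/o/ meets the environment for rule 3 (in an unstressed syllable) → [ə].
/n/ (between /o/ and /e/) is in the target of rule 1 but the environment (before a labial or velar stop) is not met → [n].
/e/ (word-final) occurs in an unstressed syllable → [ə] by rule 3.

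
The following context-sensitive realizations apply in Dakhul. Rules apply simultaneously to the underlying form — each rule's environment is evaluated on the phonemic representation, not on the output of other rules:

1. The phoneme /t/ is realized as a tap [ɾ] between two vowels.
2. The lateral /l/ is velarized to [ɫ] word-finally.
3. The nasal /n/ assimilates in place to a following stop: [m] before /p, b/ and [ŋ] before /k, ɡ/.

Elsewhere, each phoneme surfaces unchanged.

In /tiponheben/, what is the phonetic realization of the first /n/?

/n/ (between /o/ and /h/) is in the target of rule 3 but the environment (before a labial or velar stop) is not met → [n].

[n]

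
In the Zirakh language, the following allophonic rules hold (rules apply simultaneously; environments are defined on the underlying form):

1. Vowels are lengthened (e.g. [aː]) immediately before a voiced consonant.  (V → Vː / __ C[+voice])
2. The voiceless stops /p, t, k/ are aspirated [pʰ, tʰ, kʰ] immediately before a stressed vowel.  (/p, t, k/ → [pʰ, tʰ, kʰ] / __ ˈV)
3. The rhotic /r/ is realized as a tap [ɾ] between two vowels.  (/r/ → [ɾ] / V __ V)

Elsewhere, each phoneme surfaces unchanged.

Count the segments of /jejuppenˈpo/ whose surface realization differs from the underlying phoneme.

Segments that undergo a rule: /e/ → [eː] (rule 1); /e/ → [eː] (rule 1); /p/ → [pʰ] (rule 2).
All other segments surface unchanged.

3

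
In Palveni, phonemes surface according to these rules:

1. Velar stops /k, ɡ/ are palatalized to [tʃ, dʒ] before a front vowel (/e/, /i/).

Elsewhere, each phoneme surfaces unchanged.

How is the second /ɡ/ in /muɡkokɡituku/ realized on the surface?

/ɡ/ (between /k/ and /i/) occurs before a front vowel → [dʒ] by rule 1.

[dʒ]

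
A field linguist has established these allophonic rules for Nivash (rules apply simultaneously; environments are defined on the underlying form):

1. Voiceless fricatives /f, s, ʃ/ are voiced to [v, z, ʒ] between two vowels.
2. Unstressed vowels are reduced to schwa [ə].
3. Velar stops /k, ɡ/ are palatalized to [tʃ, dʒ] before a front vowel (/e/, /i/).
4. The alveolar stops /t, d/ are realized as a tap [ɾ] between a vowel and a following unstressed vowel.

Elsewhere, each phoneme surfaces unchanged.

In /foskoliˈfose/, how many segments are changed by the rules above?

Segments that undergo a rule: /o/ → [ə] (rule 2); /o/ → [ə] (rule 2); /i/ → [ə] (rule 2); /f/ → [v] (rule 1); /s/ → [z] (rule 1); /e/ → [ə] (rule 2).
All other segments surface unchanged.

6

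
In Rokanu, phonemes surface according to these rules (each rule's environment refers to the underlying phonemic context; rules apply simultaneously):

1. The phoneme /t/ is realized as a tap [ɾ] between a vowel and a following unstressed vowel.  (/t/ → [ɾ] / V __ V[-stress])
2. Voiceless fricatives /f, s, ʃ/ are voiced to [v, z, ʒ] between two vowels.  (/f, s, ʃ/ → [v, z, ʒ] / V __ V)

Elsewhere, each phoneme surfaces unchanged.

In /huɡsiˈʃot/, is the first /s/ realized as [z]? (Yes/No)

/s/ (between /ɡ/ and /i/): rule 2 targets it, but not between two vowels → unchanged [s].
The actual realization is [s], not [z].

No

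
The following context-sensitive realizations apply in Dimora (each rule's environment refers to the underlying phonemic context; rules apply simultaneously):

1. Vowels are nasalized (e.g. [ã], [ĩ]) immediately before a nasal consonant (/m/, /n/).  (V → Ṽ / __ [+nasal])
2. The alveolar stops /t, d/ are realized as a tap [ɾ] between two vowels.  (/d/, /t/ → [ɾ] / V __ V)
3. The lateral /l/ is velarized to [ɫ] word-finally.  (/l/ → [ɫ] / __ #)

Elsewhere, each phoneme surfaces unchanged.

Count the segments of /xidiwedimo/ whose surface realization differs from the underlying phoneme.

Segments that undergo a rule: /d/ → [ɾ] (rule 2); /d/ → [ɾ] (rule 2); /i/ → [ĩ] (rule 1).
All other segments surface unchanged.

3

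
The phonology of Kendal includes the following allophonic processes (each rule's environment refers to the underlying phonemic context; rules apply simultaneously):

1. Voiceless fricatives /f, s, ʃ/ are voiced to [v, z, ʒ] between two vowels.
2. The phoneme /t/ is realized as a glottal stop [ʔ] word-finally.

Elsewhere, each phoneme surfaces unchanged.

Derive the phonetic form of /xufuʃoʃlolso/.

Rule 1 applies to /f/ (between /u/ and /u/: between two vowels) → [v].
Rule 1 applies to /ʃ/ (between /u/ and /o/: between two vowels) → [ʒ].
/ʃ/ (between /o/ and /l/) is in the target of rule 1 but the environment (between two vowels) is not met → [ʃ].
/s/ (between /l/ and /o/) fails the environment for rule 1, so it stays [s].

[xuvuʒoʃlolso]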